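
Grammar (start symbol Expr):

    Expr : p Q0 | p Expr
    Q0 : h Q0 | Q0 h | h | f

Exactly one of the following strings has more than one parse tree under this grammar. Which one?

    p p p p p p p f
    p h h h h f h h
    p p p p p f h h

p h h h h f h h

p p p p p p p f: 1 tree
p h h h h f h h: 15 trees
p p p p p f h h: 1 tree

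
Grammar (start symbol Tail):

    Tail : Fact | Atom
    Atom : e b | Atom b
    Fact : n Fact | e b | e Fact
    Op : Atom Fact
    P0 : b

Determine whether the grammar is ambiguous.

Ambiguous

Witness: e b

Derivation 1: Tail ⇒ Fact ⇒ e b
Derivation 2: Tail ⇒ Atom ⇒ e b

Two distinct leftmost derivations for the same string.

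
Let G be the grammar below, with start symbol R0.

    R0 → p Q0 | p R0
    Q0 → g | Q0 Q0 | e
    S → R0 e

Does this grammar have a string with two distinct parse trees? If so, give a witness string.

Ambiguous

Witness: p e e e

Derivation 1: R0 ⇒ p Q0 ⇒ p Q0 Q0 ⇒ p Q0 Q0 Q0 ⇒ p e Q0 Q0 ⇒ p e e Q0 ⇒ p e e e
Derivation 2: R0 ⇒ p Q0 ⇒ p Q0 Q0 ⇒ p e Q0 ⇒ p e Q0 Q0 ⇒ p e e Q0 ⇒ p e e e

Two distinct leftmost derivations for the same string.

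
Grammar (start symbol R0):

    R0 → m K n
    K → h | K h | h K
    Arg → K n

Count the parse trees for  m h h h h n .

8

Parse trees for m h h h h n:
  [R0 m [K [K [K [K h] h] h] h] n]
  [R0 m [K [K [K h [K h]] h] h] n]
  [R0 m [K [K h [K [K h] h]] h] n]
  [R0 m [K [K h [K h [K h]]] h] n]
  [R0 m [K h [K [K [K h] h] h]] n]
  [R0 m [K h [K [K h [K h]] h]] n]
  [R0 m [K h [K h [K [K h] h]]] n]
  [R0 m [K h [K h [K h [K h]]]] n]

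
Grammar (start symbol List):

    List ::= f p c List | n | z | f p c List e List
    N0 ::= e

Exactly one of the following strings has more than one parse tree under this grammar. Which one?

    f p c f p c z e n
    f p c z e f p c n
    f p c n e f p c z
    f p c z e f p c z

f p c f p c z e n: 2 trees
f p c z e f p c n: 1 tree
f p c n e f p c z: 1 tree
f p c z e f p c z: 1 tree

f p c f p c z e n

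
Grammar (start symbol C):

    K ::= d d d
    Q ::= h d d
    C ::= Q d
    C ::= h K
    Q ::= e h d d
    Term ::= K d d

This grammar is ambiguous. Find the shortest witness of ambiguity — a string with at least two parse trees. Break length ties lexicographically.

h d d d

length 4: h d d d has 2 parse trees

Two derivations of h d d d:
  C ⇒ Q d ⇒ h d d d
  C ⇒ h K ⇒ h d d d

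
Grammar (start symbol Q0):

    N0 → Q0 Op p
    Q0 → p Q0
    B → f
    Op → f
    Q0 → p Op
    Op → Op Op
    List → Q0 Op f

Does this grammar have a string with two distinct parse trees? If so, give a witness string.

Witness: p f f f

Derivation 1: Q0 ⇒ p Op ⇒ p Op Op ⇒ p f Op ⇒ p f Op Op ⇒ p f f Op ⇒ p f f f
Derivation 2: Q0 ⇒ p Op ⇒ p Op Op ⇒ p Op Op Op ⇒ p f Op Op ⇒ p f f Op ⇒ p f f f

Two distinct leftmost derivations for the same string.

Ambiguous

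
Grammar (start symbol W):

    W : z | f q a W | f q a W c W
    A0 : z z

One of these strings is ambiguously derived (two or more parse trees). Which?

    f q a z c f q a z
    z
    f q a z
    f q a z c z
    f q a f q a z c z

f q a z c f q a z: 1 tree
z: 1 tree
f q a z: 1 tree
f q a z c z: 1 tree
f q a f q a z c z: 2 trees

f q a f q a z c z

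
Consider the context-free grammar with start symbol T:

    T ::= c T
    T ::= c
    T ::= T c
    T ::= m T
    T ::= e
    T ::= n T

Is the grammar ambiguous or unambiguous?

Witness: c c

Derivation 1: T ⇒ c T ⇒ c c
Derivation 2: T ⇒ T c ⇒ c c

Two distinct leftmost derivations for the same string.

Ambiguous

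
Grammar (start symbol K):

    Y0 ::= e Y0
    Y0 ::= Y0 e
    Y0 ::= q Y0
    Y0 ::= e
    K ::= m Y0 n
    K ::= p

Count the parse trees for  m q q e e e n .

Parse trees for m q q e e e n (showing first 6 of 11):
  [K m [Y0 [Y0 [Y0 q [Y0 q [Y0 e]]] e] e] n]
  [K m [Y0 [Y0 q [Y0 [Y0 q [Y0 e]] e]] e] n]
  [K m [Y0 [Y0 q [Y0 q [Y0 e [Y0 e]]]] e] n]
  [K m [Y0 [Y0 q [Y0 q [Y0 [Y0 e] e]]] e] n]
  [K m [Y0 q [Y0 [Y0 [Y0 q [Y0 e]] e] e]] n]
  [K m [Y0 q [Y0 [Y0 q [Y0 e [Y0 e]]] e]] n]

11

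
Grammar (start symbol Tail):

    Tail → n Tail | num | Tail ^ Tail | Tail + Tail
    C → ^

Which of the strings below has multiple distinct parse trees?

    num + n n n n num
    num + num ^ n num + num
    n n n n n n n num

num + n n n n num: 1 tree
num + num ^ n num + num: 7 trees
n n n n n n n num: 1 tree

num + num ^ n num + num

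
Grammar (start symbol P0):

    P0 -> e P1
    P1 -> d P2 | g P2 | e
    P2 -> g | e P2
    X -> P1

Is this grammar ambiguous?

(X is unreachable from P0, so its rules don't affect L(P0).) The reachable rules are right-linear with at most one rule per (nonterminal, next-terminal) pair. Each input token forces the next rule, so parsing is deterministic.

Unambiguous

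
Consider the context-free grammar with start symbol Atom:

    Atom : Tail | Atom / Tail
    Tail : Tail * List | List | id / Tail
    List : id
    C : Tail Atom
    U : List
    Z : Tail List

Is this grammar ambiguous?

Witness: id / id

Derivation 1: Atom ⇒ Tail ⇒ id / Tail ⇒ id / List ⇒ id / id
Derivation 2: Atom ⇒ Atom / Tail ⇒ Tail / Tail ⇒ List / Tail ⇒ id / Tail ⇒ id / List ⇒ id / id

Two distinct leftmost derivations for the same string.

Ambiguous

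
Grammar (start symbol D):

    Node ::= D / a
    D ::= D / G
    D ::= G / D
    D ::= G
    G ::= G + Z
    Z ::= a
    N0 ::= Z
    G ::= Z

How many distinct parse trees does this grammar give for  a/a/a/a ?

8

Parse trees for a/a/a/a:
  [D [D [D [D [G [Z a]]] / [G [Z a]]] / [G [Z a]]] / [G [Z a]]]
  [D [D [D [G [Z a]] / [D [G [Z a]]]] / [G [Z a]]] / [G [Z a]]]
  [D [D [G [Z a]] / [D [D [G [Z a]]] / [G [Z a]]]] / [G [Z a]]]
  [D [D [G [Z a]] / [D [G [Z a]] / [D [G [Z a]]]]] / [G [Z a]]]
  [D [G [Z a]] / [D [D [D [G [Z a]]] / [G [Z a]]] / [G [Z a]]]]
  [D [G [Z a]] / [D [D [G [Z a]] / [D [G [Z a]]]] / [G [Z a]]]]
  [D [G [Z a]] / [D [G [Z a]] / [D [D [G [Z a]]] / [G [Z a]]]]]
  [D [G [Z a]] / [D [G [Z a]] / [D [G [Z a]] / [D [G [Z a]]]]]]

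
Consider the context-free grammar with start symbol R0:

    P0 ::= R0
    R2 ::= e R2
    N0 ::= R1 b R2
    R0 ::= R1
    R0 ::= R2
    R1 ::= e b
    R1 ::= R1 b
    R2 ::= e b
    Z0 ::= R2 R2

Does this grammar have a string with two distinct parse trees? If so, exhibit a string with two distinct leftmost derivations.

Witness: e b

Derivation 1: R0 ⇒ R1 ⇒ e b
Derivation 2: R0 ⇒ R2 ⇒ e b

Two distinct leftmost derivations for the same string.

Ambiguous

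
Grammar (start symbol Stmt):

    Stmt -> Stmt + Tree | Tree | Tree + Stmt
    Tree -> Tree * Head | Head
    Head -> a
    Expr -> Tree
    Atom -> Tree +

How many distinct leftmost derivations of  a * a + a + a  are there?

Parse trees for a * a + a + a:
  [Stmt [Stmt [Stmt [Tree [Tree [Head a]] * [Head a]]] + [Tree [Head a]]] + [Tree [Head a]]]
  [Stmt [Stmt [Tree [Tree [Head a]] * [Head a]] + [Stmt [Tree [Head a]]]] + [Tree [Head a]]]
  [Stmt [Tree [Tree [Head a]] * [Head a]] + [Stmt [Stmt [Tree [Head a]]] + [Tree [Head a]]]]
  [Stmt [Tree [Tree [Head a]] * [Head a]] + [Stmt [Tree [Head a]] + [Stmt [Tree [Head a]]]]]

4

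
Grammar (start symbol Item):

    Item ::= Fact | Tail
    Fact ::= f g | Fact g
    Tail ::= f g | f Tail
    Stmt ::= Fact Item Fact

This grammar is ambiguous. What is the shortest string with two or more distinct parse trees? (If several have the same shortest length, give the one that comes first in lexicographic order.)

length 2: f g has 2 parse trees

Two derivations of f g:
  Item ⇒ Fact ⇒ f g
  Item ⇒ Tail ⇒ f g

f g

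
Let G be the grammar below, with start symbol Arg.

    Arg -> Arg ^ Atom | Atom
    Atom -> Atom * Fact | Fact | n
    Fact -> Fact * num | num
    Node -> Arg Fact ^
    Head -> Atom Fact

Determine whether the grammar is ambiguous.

Witness: num * num

Derivation 1: Arg ⇒ Atom ⇒ Atom * Fact ⇒ Fact * Fact ⇒ num * Fact ⇒ num * num
Derivation 2: Arg ⇒ Atom ⇒ Fact ⇒ Fact * num ⇒ num * num

Two distinct leftmost derivations for the same string.

Ambiguous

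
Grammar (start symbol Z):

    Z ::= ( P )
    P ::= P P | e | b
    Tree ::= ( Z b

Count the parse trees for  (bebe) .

5

Parse trees for (bebe):
  [Z ( [P [P b] [P [P e] [P [P b] [P e]]]] )]
  [Z ( [P [P b] [P [P [P e] [P b]] [P e]]] )]
  [Z ( [P [P [P b] [P e]] [P [P b] [P e]]] )]
  [Z ( [P [P [P b] [P [P e] [P b]]] [P e]] )]
  [Z ( [P [P [P [P b] [P e]] [P b]] [P e]] )]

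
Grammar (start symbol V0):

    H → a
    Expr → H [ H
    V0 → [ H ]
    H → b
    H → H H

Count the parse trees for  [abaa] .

Parse trees for [abaa]:
  [V0 [ [H [H a] [H [H b] [H [H a] [H a]]]] ]]
  [V0 [ [H [H a] [H [H [H b] [H a]] [H a]]] ]]
  [V0 [ [H [H [H a] [H b]] [H [H a] [H a]]] ]]
  [V0 [ [H [H [H a] [H [H b] [H a]]] [H a]] ]]
  [V0 [ [H [H [H [H a] [H b]] [H a]] [H a]] ]]

5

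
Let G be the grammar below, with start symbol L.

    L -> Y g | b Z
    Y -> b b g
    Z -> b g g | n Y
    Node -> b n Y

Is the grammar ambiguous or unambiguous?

Witness: b b g g

Derivation 1: L ⇒ Y g ⇒ b b g g
Derivation 2: L ⇒ b Z ⇒ b b g g

Two distinct leftmost derivations for the same string.

Ambiguous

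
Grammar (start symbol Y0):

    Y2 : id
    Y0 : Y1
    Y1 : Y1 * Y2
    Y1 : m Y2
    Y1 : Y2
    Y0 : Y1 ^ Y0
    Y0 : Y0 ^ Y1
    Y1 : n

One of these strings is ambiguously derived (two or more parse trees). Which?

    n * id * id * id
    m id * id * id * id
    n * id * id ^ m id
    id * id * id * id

n * id * id ^ m id

n * id * id * id: 1 tree
m id * id * id * id: 1 tree
n * id * id ^ m id: 2 trees
id * id * id * id: 1 tree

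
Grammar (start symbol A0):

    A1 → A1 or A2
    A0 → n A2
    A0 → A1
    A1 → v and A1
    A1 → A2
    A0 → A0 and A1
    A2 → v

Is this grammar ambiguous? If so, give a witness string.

Ambiguous

Witness: v and v

Derivation 1: A0 ⇒ A1 ⇒ v and A1 ⇒ v and A2 ⇒ v and v
Derivation 2: A0 ⇒ A0 and A1 ⇒ A1 and A1 ⇒ A2 and A1 ⇒ v and A1 ⇒ v and A2 ⇒ v and v

Two distinct leftmost derivations for the same string.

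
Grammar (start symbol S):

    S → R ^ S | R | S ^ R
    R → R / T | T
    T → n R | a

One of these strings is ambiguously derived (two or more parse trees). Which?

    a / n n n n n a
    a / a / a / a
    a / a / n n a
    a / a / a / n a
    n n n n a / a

a / n n n n n a: 1 tree
a / a / a / a: 1 tree
a / a / n n a: 1 tree
a / a / a / n a: 1 tree
n n n n a / a: 5 trees

n n n n a / a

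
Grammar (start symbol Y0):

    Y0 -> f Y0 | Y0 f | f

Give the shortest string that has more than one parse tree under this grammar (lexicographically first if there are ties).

length 1: no string has ≥2 trees
length 2: f f has 2 parse trees

Two derivations of f f:
  Y0 ⇒ f Y0 ⇒ f f
  Y0 ⇒ Y0 f ⇒ f f

f f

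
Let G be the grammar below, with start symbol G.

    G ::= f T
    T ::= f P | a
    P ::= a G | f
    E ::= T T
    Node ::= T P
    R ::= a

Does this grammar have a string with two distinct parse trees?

Unambiguous

Only G, T, P are reachable from G; ignoring the rest: Restricted to the reachable nonterminals, every rule has the form A → t or A → t B, and no two rules for the same A share a first terminal. The grammar encodes a DFA — one run per string.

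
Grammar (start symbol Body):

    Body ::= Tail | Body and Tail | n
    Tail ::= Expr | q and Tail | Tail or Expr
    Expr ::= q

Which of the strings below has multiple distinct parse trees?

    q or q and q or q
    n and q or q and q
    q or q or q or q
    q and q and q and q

q and q and q and q

q or q and q or q: 1 tree
n and q or q and q: 1 tree
q or q or q or q: 1 tree
q and q and q and q: 8 trees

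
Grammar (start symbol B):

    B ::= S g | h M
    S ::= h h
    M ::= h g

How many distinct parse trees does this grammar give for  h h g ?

2

Parse trees for h h g:
  [B [S h h] g]
  [B h [M h g]]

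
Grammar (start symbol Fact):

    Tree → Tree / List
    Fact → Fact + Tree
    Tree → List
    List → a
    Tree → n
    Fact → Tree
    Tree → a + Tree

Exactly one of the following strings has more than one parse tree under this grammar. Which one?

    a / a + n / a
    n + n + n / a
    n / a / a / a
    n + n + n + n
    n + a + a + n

n + a + a + n

a / a + n / a: 1 tree
n + n + n / a: 1 tree
n / a / a / a: 1 tree
n + n + n + n: 1 tree
n + a + a + n: 4 trees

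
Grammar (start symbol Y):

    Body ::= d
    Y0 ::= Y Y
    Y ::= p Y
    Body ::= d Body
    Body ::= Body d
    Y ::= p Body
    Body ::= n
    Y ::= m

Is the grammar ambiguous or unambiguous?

Witness: p d d

Derivation 1: Y ⇒ p Body ⇒ p d Body ⇒ p d d
Derivation 2: Y ⇒ p Body ⇒ p Body d ⇒ p d d

Two distinct leftmost derivations for the same string.

Ambiguous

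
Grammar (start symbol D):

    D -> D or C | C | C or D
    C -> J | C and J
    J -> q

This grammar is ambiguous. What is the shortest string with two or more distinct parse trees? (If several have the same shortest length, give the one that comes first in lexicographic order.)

length 1: no string has ≥2 trees
length 3: q or q has 2 parse trees

Two derivations of q or q:
  D ⇒ D or C ⇒ C or C ⇒ J or C ⇒ q or C ⇒ q or J ⇒ q or q
  D ⇒ C or D ⇒ J or D ⇒ q or D ⇒ q or C ⇒ q or J ⇒ q or q

q or q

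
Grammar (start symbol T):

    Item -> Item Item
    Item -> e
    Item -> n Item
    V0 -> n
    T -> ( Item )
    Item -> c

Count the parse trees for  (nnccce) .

28

Parse trees for (nnccce) (showing first 6 of 28):
  [T ( [Item [Item n [Item n [Item c]]] [Item [Item c] [Item [Item c] [Item e]]]] )]
  [T ( [Item [Item n [Item n [Item c]]] [Item [Item [Item c] [Item c]] [Item e]]] )]
  [T ( [Item [Item [Item n [Item n [Item c]]] [Item c]] [Item [Item c] [Item e]]] )]
  [T ( [Item [Item n [Item [Item n [Item c]] [Item c]]] [Item [Item c] [Item e]]] )]
  [T ( [Item [Item n [Item n [Item [Item c] [Item c]]]] [Item [Item c] [Item e]]] )]
  [T ( [Item [Item [Item n [Item n [Item c]]] [Item [Item c] [Item c]]] [Item e]] )]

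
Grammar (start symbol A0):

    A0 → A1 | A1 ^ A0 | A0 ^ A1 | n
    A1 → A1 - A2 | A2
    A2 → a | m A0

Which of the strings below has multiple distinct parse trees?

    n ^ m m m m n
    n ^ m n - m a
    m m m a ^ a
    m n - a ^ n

n ^ m m m m n: 1 tree
n ^ m n - m a: 1 tree
m m m a ^ a: 8 trees
m n - a ^ n: 1 tree

m m m a ^ a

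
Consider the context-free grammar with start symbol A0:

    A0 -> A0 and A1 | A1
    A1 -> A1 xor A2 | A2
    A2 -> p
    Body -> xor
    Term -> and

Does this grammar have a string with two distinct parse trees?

Only A0, A1, A2 are reachable from A0; ignoring the rest: This is a standard precedence ladder (A0 over A1 over A2), with each level left-recursive on its own operator ('and' at A0, 'xor' at A1). That structure is LR(1), hence unambiguous.

Unambiguous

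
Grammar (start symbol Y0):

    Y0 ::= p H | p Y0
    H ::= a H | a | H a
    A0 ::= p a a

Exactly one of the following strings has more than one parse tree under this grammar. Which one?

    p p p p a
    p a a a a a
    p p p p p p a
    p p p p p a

p a a a a a

p p p p a: 1 tree
p a a a a a: 16 trees
p p p p p p a: 1 tree
p p p p p a: 1 tree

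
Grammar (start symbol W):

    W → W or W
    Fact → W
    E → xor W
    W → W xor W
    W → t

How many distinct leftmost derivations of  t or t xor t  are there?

Parse trees for t or t xor t:
  [W [W t] or [W [W t] xor [W t]]]
  [W [W [W t] or [W t]] xor [W t]]

2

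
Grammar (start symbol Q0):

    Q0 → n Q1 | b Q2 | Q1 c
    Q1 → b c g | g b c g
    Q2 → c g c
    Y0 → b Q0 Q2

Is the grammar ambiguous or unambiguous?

Witness: b c g c

Derivation 1: Q0 ⇒ b Q2 ⇒ b c g c
Derivation 2: Q0 ⇒ Q1 c ⇒ b c g c

Two distinct leftmost derivations for the same string.

Ambiguous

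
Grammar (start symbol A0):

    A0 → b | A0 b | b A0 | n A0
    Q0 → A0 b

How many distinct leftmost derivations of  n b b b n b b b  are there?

29

Parse trees for n b b b n b b b (showing first 6 of 29):
  [A0 [A0 [A0 n [A0 b [A0 b [A0 b [A0 n [A0 b]]]]]] b] b]
  [A0 [A0 n [A0 [A0 b [A0 b [A0 b [A0 n [A0 b]]]]] b]] b]
  [A0 [A0 n [A0 b [A0 [A0 b [A0 b [A0 n [A0 b]]]] b]]] b]
  [A0 [A0 n [A0 b [A0 b [A0 [A0 b [A0 n [A0 b]]] b]]]] b]
  [A0 [A0 n [A0 b [A0 b [A0 b [A0 [A0 n [A0 b]] b]]]]] b]
  [A0 [A0 n [A0 b [A0 b [A0 b [A0 n [A0 [A0 b] b]]]]]] b]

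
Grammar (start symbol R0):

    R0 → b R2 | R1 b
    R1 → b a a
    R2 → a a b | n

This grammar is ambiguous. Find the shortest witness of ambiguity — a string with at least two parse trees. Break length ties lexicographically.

length 2: no string has ≥2 trees
length 4: b a a b has 2 parse trees

Two derivations of b a a b:
  R0 ⇒ b R2 ⇒ b a a b
  R0 ⇒ R1 b ⇒ b a a b

b a a b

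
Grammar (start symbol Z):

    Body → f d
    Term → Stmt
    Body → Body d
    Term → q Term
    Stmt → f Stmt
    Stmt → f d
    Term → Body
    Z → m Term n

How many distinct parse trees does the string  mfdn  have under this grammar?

2

Parse trees for mfdn:
  [Z m [Term [Stmt f d]] n]
  [Z m [Term [Body f d]] n]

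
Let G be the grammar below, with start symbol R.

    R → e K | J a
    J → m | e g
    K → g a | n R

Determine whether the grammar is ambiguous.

Witness: e g a

Derivation 1: R ⇒ e K ⇒ e g a
Derivation 2: R ⇒ J a ⇒ e g a

Two distinct leftmost derivations for the same string.

Ambiguous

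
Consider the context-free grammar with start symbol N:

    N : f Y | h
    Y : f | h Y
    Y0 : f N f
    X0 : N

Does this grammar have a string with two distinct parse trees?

Unambiguous

Only N, Y are reachable from N; ignoring the rest: The reachable rules are right-linear with at most one rule per (nonterminal, next-terminal) pair. Each input token forces the next rule, so parsing is deterministic.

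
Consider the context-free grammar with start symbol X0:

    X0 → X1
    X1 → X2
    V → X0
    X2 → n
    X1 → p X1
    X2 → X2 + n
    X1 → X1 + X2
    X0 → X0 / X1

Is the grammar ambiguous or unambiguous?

Ambiguous

Witness: n + n

Derivation 1: X0 ⇒ X1 ⇒ X2 ⇒ X2 + n ⇒ n + n
Derivation 2: X0 ⇒ X1 ⇒ X1 + X2 ⇒ X2 + X2 ⇒ n + X2 ⇒ n + n

Two distinct leftmost derivations for the same string.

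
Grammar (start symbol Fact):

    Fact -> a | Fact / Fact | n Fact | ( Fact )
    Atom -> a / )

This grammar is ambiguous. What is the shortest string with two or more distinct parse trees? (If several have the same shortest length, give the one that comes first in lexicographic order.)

n a / a

length 1: no string has ≥2 trees
length 2: no string has ≥2 trees
length 3: no string has ≥2 trees
length 4: n a / a has 2 parse trees

Two derivations of n a / a:
  Fact ⇒ Fact / Fact ⇒ n Fact / Fact ⇒ n a / Fact ⇒ n a / a
  Fact ⇒ n Fact ⇒ n Fact / Fact ⇒ n a / Fact ⇒ n a / a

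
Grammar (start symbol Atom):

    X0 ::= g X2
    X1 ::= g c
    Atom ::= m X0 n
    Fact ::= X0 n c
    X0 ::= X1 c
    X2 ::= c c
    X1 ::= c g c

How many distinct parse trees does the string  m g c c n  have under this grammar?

Parse trees for m g c c n:
  [Atom m [X0 g [X2 c c]] n]
  [Atom m [X0 [X1 g c] c] n]

2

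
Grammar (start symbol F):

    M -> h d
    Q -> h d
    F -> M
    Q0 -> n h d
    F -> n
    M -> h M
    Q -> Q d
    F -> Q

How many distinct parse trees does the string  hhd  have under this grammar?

Parse trees for hhd:
  [F [M h [M h d]]]

1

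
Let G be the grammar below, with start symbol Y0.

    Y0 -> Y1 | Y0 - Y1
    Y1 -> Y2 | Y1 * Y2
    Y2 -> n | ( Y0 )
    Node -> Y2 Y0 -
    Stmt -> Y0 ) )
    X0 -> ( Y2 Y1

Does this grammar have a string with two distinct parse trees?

Unambiguous

(Node, Stmt, X0 are unreachable from Y0, so their rules don't affect L(Y0).) Y0 → Y0 - Y1 | Y1  ;  Y1 → Y1 * Y2 | Y2  — a left-associative chain with Y2 at the bottom. Each string factors uniquely by precedence.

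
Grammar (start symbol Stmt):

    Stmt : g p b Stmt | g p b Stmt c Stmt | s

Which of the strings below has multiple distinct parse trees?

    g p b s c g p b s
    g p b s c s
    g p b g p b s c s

g p b s c g p b s: 1 tree
g p b s c s: 1 tree
g p b g p b s c s: 2 trees

g p b g p b s c s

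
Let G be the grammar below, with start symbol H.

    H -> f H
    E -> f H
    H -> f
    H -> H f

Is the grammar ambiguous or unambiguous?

Ambiguous

Witness: f f

Derivation 1: H ⇒ f H ⇒ f f
Derivation 2: H ⇒ H f ⇒ f f

Two distinct leftmost derivations for the same string.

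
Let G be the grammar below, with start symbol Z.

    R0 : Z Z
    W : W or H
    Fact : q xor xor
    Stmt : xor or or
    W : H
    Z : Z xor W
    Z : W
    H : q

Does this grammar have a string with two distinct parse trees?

Only Z, W, H are reachable from Z; ignoring the rest: The grammar is stratified — Z handles 'xor' (left-recursive), W handles 'or', H atoms. Each operator has a fixed associativity and precedence level, so every string has one parse.

Unambiguous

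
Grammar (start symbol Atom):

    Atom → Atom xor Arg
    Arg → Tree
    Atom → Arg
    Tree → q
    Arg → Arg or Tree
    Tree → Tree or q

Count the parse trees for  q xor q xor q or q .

Parse trees for q xor q xor q or q:
  [Atom [Atom [Atom [Arg [Tree q]]] xor [Arg [Tree q]]] xor [Arg [Tree [Tree q] or q]]]
  [Atom [Atom [Atom [Arg [Tree q]]] xor [Arg [Tree q]]] xor [Arg [Arg [Tree q]] or [Tree q]]]

2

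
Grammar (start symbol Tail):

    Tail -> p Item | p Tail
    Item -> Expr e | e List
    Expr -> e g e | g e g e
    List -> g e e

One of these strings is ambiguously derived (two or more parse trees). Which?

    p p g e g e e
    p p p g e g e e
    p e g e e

p p g e g e e: 1 tree
p p p g e g e e: 1 tree
p e g e e: 2 trees

p e g e e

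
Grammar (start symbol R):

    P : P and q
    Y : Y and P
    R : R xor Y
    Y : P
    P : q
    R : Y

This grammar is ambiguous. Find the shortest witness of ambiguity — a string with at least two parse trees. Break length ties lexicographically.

q and q

length 1: no string has ≥2 trees
length 3: q and q has 2 parse trees

Two derivations of q and q:
  R ⇒ Y ⇒ Y and P ⇒ P and P ⇒ q and P ⇒ q and q
  R ⇒ Y ⇒ P ⇒ P and q ⇒ q and q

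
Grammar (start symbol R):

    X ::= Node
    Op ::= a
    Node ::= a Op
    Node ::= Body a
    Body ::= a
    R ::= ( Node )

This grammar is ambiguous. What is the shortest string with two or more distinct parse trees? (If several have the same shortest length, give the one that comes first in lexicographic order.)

length 4: ( a a ) has 2 parse trees

Two derivations of ( a a ):
  R ⇒ ( Node ) ⇒ ( a Op ) ⇒ ( a a )
  R ⇒ ( Node ) ⇒ ( Body a ) ⇒ ( a a )

( a a )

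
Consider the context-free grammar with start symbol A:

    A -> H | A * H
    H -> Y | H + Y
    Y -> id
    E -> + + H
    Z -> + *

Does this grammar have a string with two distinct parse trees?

(E, Z are unreachable from A, so their rules don't affect L(A).) A → A * H | H  ;  H → H + Y | Y  — a left-associative chain with Y at the bottom. Each string factors uniquely by precedence.

Unambiguous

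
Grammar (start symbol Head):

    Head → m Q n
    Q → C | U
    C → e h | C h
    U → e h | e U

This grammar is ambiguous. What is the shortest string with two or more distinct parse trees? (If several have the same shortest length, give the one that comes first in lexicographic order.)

m e h n

length 4: m e h n has 2 parse trees

Two derivations of m e h n:
  Head ⇒ m Q n ⇒ m C n ⇒ m e h n
  Head ⇒ m Q n ⇒ m U n ⇒ m e h n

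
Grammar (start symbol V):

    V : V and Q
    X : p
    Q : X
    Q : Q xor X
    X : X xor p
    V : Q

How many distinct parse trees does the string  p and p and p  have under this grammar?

1

Parse trees for p and p and p:
  [V [V [V [Q [X p]]] and [Q [X p]]] and [Q [X p]]]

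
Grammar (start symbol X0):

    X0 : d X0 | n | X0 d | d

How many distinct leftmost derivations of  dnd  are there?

Parse trees for dnd:
  [X0 d [X0 [X0 n] d]]
  [X0 [X0 d [X0 n]] d]

2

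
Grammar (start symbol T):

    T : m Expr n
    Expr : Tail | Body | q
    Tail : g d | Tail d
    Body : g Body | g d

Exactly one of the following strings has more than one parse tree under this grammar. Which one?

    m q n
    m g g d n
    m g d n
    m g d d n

m g d n

m q n: 1 tree
m g g d n: 1 tree
m g d n: 2 trees
m g d d n: 1 tree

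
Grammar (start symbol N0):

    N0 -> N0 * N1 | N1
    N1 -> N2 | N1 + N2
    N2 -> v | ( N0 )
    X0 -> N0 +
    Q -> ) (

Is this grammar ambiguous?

(X0, Q are unreachable from N0, so their rules don't affect L(N0).) This is a standard precedence ladder (N0 over N1 over N2), with each level left-recursive on its own operator ('*' at N0, '+' at N1). That structure is LR(1), hence unambiguous.

Unambiguous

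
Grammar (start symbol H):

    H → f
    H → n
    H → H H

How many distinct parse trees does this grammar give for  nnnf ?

5

Parse trees for nnnf:
  [H [H n] [H [H n] [H [H n] [H f]]]]
  [H [H n] [H [H [H n] [H n]] [H f]]]
  [H [H [H n] [H n]] [H [H n] [H f]]]
  [H [H [H n] [H [H n] [H n]]] [H f]]
  [H [H [H [H n] [H n]] [H n]] [H f]]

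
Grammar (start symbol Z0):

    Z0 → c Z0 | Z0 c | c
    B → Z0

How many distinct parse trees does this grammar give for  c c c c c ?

Parse trees for c c c c c (showing first 6 of 16):
  [Z0 c [Z0 c [Z0 c [Z0 c [Z0 c]]]]]
  [Z0 c [Z0 c [Z0 c [Z0 [Z0 c] c]]]]
  [Z0 c [Z0 c [Z0 [Z0 c [Z0 c]] c]]]
  [Z0 c [Z0 c [Z0 [Z0 [Z0 c] c] c]]]
  [Z0 c [Z0 [Z0 c [Z0 c [Z0 c]]] c]]
  [Z0 c [Z0 [Z0 c [Z0 [Z0 c] c]] c]]

16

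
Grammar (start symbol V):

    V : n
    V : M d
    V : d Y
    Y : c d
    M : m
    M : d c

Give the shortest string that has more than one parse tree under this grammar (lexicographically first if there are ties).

length 1: no string has ≥2 trees
length 2: no string has ≥2 trees
length 3: d c d has 2 parse trees

Two derivations of d c d:
  V ⇒ M d ⇒ d c d
  V ⇒ d Y ⇒ d c d

d c d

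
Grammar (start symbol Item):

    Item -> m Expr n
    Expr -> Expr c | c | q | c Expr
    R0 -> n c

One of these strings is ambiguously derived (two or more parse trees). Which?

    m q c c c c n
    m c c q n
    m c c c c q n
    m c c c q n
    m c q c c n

m c q c c n

m q c c c c n: 1 tree
m c c q n: 1 tree
m c c c c q n: 1 tree
m c c c q n: 1 tree
m c q c c n: 3 trees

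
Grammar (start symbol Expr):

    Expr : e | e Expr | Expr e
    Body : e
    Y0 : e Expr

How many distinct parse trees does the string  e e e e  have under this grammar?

8

Parse trees for e e e e:
  [Expr e [Expr e [Expr e [Expr e]]]]
  [Expr e [Expr e [Expr [Expr e] e]]]
  [Expr e [Expr [Expr e [Expr e]] e]]
  [Expr e [Expr [Expr [Expr e] e] e]]
  [Expr [Expr e [Expr e [Expr e]]] e]
  [Expr [Expr e [Expr [Expr e] e]] e]
  [Expr [Expr [Expr e [Expr e]] e] e]
  [Expr [Expr [Expr [Expr e] e] e] e]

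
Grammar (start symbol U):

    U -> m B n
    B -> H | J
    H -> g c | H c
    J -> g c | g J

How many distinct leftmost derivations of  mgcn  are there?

Parse trees for mgcn:
  [U m [B [H g c]] n]
  [U m [B [J g c]] n]

2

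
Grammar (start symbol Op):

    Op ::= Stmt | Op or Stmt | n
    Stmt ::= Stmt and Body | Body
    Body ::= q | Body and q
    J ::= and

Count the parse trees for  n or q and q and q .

4

Parse trees for n or q and q and q:
  [Op [Op n] or [Stmt [Stmt [Body q]] and [Body [Body q] and q]]]
  [Op [Op n] or [Stmt [Stmt [Stmt [Body q]] and [Body q]] and [Body q]]]
  [Op [Op n] or [Stmt [Stmt [Body [Body q] and q]] and [Body q]]]
  [Op [Op n] or [Stmt [Body [Body [Body q] and q] and q]]]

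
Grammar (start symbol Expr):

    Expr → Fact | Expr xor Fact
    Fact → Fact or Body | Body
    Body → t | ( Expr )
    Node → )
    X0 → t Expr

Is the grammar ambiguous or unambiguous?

Unambiguous

Only Expr, Fact, Body are reachable from Expr; ignoring the rest: The grammar is stratified — Expr handles 'xor' (left-recursive), Fact handles 'or', Body atoms. Each operator has a fixed associativity and precedence level, so every string has one parse.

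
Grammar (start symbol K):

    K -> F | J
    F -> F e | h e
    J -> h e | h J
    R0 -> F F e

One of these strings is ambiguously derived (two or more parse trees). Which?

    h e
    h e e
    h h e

h e

h e: 2 trees
h e e: 1 tree
h h e: 1 tree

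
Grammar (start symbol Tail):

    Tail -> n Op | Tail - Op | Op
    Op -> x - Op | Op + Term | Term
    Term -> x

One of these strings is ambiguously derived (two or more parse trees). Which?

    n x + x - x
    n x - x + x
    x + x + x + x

n x + x - x: 1 tree
n x - x + x: 3 trees
x + x + x + x: 1 tree

n x - x + x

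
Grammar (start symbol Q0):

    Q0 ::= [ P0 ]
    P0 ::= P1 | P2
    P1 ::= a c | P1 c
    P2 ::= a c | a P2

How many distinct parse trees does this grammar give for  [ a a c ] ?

1

Parse trees for [ a a c ]:
  [Q0 [ [P0 [P2 a [P2 a c]]] ]]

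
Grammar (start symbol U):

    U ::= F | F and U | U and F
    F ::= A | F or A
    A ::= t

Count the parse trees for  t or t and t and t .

Parse trees for t or t and t and t:
  [U [F [F [A t]] or [A t]] and [U [F [A t]] and [U [F [A t]]]]]
  [U [F [F [A t]] or [A t]] and [U [U [F [A t]]] and [F [A t]]]]
  [U [U [F [F [A t]] or [A t]] and [U [F [A t]]]] and [F [A t]]]
  [U [U [U [F [F [A t]] or [A t]]] and [F [A t]]] and [F [A t]]]

4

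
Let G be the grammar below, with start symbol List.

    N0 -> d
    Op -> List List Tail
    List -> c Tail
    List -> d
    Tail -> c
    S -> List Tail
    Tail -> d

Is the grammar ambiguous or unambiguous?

(S, N0, Op are unreachable from List, so their rules don't affect L(List).) Each reachable nonterminal has at most one production per leading terminal, and all productions are right-linear; the derivation is determined token-by-token.

Unambiguous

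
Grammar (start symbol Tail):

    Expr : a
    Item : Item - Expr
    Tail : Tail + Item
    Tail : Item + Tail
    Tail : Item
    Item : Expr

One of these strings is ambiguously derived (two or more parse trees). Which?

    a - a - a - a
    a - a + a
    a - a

a - a - a - a: 1 tree
a - a + a: 2 trees
a - a: 1 tree

a - a + a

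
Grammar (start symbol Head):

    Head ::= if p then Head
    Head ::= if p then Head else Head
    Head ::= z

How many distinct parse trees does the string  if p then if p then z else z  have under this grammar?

2

Parse trees for if p then if p then z else z:
  [Head if p then [Head if p then [Head z] else [Head z]]]
  [Head if p then [Head if p then [Head z]] else [Head z]]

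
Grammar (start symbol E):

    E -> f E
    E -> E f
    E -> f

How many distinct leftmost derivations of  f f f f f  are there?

16

Parse trees for f f f f f (showing first 6 of 16):
  [E f [E f [E f [E f [E f]]]]]
  [E f [E f [E f [E [E f] f]]]]
  [E f [E f [E [E f [E f]] f]]]
  [E f [E f [E [E [E f] f] f]]]
  [E f [E [E f [E f [E f]]] f]]
  [E f [E [E f [E [E f] f]] f]]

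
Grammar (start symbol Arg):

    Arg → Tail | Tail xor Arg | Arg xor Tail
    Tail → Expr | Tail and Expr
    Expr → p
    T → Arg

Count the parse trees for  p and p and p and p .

Parse trees for p and p and p and p:
  [Arg [Tail [Tail [Tail [Tail [Expr p]] and [Expr p]] and [Expr p]] and [Expr p]]]

1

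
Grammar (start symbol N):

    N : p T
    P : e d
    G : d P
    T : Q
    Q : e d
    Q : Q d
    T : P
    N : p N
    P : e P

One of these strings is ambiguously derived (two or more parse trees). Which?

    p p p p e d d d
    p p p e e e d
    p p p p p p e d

p p p p e d d d: 1 tree
p p p e e e d: 1 tree
p p p p p p e d: 2 trees

p p p p p p e d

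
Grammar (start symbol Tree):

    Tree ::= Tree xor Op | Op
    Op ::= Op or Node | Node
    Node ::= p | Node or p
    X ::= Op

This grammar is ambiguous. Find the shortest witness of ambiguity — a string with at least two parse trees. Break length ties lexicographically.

p or p

length 1: no string has ≥2 trees
length 3: p or p has 2 parse trees

Two derivations of p or p:
  Tree ⇒ Op ⇒ Op or Node ⇒ Node or Node ⇒ p or Node ⇒ p or p
  Tree ⇒ Op ⇒ Node ⇒ Node or p ⇒ p or p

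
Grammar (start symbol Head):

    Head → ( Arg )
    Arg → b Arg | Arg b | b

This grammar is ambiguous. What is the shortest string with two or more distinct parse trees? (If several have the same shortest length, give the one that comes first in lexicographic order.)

length 3: no string has ≥2 trees
length 4: ( b b ) has 2 parse trees

Two derivations of ( b b ):
  Head ⇒ ( Arg ) ⇒ ( b Arg ) ⇒ ( b b )
  Head ⇒ ( Arg ) ⇒ ( Arg b ) ⇒ ( b b )

( b b )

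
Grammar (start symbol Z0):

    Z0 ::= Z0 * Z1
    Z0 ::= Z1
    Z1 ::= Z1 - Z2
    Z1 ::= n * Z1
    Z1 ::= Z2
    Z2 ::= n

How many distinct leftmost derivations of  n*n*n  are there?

4

Parse trees for n*n*n:
  [Z0 [Z0 [Z1 [Z2 n]]] * [Z1 n * [Z1 [Z2 n]]]]
  [Z0 [Z0 [Z0 [Z1 [Z2 n]]] * [Z1 [Z2 n]]] * [Z1 [Z2 n]]]
  [Z0 [Z0 [Z1 n * [Z1 [Z2 n]]]] * [Z1 [Z2 n]]]
  [Z0 [Z1 n * [Z1 n * [Z1 [Z2 n]]]]]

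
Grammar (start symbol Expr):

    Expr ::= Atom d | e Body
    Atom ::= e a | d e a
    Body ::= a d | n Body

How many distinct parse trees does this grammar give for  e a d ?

Parse trees for e a d:
  [Expr [Atom e a] d]
  [Expr e [Body a d]]

2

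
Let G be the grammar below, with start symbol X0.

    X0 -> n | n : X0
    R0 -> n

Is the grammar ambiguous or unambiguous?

Only X0 is reachable from X0; ignoring the rest: Right-recursive list with a separator: after each atom, whether the separator follows determines the rule. One parse per string.

Unambiguous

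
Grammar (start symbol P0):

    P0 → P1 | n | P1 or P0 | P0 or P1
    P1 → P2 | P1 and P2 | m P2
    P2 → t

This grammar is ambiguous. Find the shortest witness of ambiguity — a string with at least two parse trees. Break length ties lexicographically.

t or t

length 1: no string has ≥2 trees
length 2: no string has ≥2 trees
length 3: t or t has 2 parse trees

Two derivations of t or t:
  P0 ⇒ P1 or P0 ⇒ P2 or P0 ⇒ t or P0 ⇒ t or P1 ⇒ t or P2 ⇒ t or t
  P0 ⇒ P0 or P1 ⇒ P1 or P1 ⇒ P2 or P1 ⇒ t or P1 ⇒ t or P2 ⇒ t or t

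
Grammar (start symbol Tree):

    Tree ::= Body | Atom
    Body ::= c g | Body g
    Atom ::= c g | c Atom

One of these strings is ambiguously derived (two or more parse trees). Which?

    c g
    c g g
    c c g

c g

c g: 2 trees
c g g: 1 tree
c c g: 1 tree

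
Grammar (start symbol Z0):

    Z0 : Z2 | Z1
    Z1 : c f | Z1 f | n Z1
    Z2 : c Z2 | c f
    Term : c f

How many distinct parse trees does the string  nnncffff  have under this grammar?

20

Parse trees for nnncffff (showing first 6 of 20):
  [Z0 [Z1 [Z1 [Z1 [Z1 n [Z1 n [Z1 n [Z1 c f]]]] f] f] f]]
  [Z0 [Z1 [Z1 [Z1 n [Z1 [Z1 n [Z1 n [Z1 c f]]] f]] f] f]]
  [Z0 [Z1 [Z1 [Z1 n [Z1 n [Z1 [Z1 n [Z1 c f]] f]]] f] f]]
  [Z0 [Z1 [Z1 [Z1 n [Z1 n [Z1 n [Z1 [Z1 c f] f]]]] f] f]]
  [Z0 [Z1 [Z1 n [Z1 [Z1 [Z1 n [Z1 n [Z1 c f]]] f] f]] f]]
  [Z0 [Z1 [Z1 n [Z1 [Z1 n [Z1 [Z1 n [Z1 c f]] f]] f]] f]]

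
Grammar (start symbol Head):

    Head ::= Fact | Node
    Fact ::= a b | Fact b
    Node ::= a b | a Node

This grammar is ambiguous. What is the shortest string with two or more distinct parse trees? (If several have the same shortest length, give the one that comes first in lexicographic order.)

length 2: a b has 2 parse trees

Two derivations of a b:
  Head ⇒ Fact ⇒ a b
  Head ⇒ Node ⇒ a b

a b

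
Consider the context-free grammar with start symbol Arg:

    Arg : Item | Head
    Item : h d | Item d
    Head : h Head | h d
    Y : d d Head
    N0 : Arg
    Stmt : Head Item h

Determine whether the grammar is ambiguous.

Witness: h d

Derivation 1: Arg ⇒ Item ⇒ h d
Derivation 2: Arg ⇒ Head ⇒ h d

Two distinct leftmost derivations for the same string.

Ambiguous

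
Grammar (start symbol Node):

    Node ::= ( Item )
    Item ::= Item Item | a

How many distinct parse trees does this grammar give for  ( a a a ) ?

2

Parse trees for ( a a a ):
  [Node ( [Item [Item a] [Item [Item a] [Item a]]] )]
  [Node ( [Item [Item [Item a] [Item a]] [Item a]] )]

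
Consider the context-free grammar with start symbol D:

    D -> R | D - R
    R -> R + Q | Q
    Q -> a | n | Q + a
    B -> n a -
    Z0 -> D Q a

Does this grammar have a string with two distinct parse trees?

Witness: a + a

Derivation 1: D ⇒ R ⇒ R + Q ⇒ Q + Q ⇒ a + Q ⇒ a + a
Derivation 2: D ⇒ R ⇒ Q ⇒ Q + a ⇒ a + a

Two distinct leftmost derivations for the same string.

Ambiguous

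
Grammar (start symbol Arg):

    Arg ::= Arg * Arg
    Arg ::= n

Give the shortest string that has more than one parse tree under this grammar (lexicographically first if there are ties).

length 1: no string has ≥2 trees
length 3: no string has ≥2 trees
length 5: n * n * n has 2 parse trees

Two derivations of n * n * n:
  Arg ⇒ Arg * Arg ⇒ Arg * Arg * Arg ⇒ n * Arg * Arg ⇒ n * n * Arg ⇒ n * n * n
  Arg ⇒ Arg * Arg ⇒ n * Arg ⇒ n * Arg * Arg ⇒ n * n * Arg ⇒ n * n * n

n * n * n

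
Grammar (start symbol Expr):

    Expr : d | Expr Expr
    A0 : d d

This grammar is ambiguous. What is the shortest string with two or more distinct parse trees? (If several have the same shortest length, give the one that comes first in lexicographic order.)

length 1: no string has ≥2 trees
length 2: no string has ≥2 trees
length 3: d d d has 2 parse trees

Two derivations of d d d:
  Expr ⇒ Expr Expr ⇒ d Expr ⇒ d Expr Expr ⇒ d d Expr ⇒ d d d
  Expr ⇒ Expr Expr ⇒ Expr Expr Expr ⇒ d Expr Expr ⇒ d d Expr ⇒ d d d

d d d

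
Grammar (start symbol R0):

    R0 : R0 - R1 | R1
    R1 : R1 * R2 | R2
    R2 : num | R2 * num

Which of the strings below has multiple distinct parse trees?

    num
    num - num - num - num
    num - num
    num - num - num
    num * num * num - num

num: 1 tree
num - num - num - num: 1 tree
num - num: 1 tree
num - num - num: 1 tree
num * num * num - num: 4 trees

num * num * num - num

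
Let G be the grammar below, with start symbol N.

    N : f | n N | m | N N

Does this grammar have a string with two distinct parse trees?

Witness: f f f

Derivation 1: N ⇒ N N ⇒ f N ⇒ f N N ⇒ f f N ⇒ f f f
Derivation 2: N ⇒ N N ⇒ N N N ⇒ f N N ⇒ f f N ⇒ f f f

Two distinct leftmost derivations for the same string.

Ambiguous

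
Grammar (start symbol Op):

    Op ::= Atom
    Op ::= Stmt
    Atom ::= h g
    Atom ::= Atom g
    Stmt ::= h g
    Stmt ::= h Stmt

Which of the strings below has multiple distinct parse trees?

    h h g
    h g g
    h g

h h g: 1 tree
h g g: 1 tree
h g: 2 trees

h g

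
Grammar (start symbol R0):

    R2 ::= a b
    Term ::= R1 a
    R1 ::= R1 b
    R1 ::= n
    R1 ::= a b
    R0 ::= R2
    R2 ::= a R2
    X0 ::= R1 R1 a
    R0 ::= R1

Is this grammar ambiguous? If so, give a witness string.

Witness: a b

Derivation 1: R0 ⇒ R2 ⇒ a b
Derivation 2: R0 ⇒ R1 ⇒ a b

Two distinct leftmost derivations for the same string.

Ambiguous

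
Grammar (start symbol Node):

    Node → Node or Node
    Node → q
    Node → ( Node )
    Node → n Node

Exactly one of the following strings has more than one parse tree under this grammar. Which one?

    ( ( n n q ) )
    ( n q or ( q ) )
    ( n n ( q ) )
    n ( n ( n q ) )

( n q or ( q ) )

( ( n n q ) ): 1 tree
( n q or ( q ) ): 2 trees
( n n ( q ) ): 1 tree
n ( n ( n q ) ): 1 tree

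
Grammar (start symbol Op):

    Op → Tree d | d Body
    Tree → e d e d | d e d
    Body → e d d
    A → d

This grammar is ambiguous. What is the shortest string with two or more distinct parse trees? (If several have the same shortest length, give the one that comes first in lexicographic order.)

length 4: d e d d has 2 parse trees

Two derivations of d e d d:
  Op ⇒ Tree d ⇒ d e d d
  Op ⇒ d Body ⇒ d e d d

d e d d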